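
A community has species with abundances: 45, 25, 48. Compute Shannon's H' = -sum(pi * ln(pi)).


Total N = 45 + 25 + 48 = 118
Per-species terms:
  p = 45/118 = 0.381356; ln(p) = -0.964022; p*ln(p) = 0.381356 * (-0.964022) = -0.367636
  p = 25/118 = 0.211864; ln(p) = -1.551811; p*ln(p) = 0.211864 * (-1.551811) = -0.328773
  p = 48/118 = 0.406780; ln(p) = -0.899483; p*ln(p) = 0.406780 * (-0.899483) = -0.365892
sum(p*ln(p)) = (-0.367636) + (-0.328773) + (-0.365892) = -1.062301
H' = -(-1.062301) = 1.062301 ≈ 1.0623

1.0623


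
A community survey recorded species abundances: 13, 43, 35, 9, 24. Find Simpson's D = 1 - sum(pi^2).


Total N = 13 + 43 + 35 + 9 + 24 = 124
Per-species terms:
  p = 13/124 = 0.104839; p^2 = 0.104839^2 = 0.010991
  p = 43/124 = 0.346774; p^2 = 0.346774^2 = 0.120252
  p = 35/124 = 0.282258; p^2 = 0.282258^2 = 0.079670
  p = 9/124 = 0.072581; p^2 = 0.072581^2 = 0.005268
  p = 24/124 = 0.193548; p^2 = 0.193548^2 = 0.037461
sum(p^2) = 0.010991 + 0.120252 + 0.079670 + 0.005268 + 0.037461 = 0.253642
D = 1 - 0.253642 = 0.746358 ≈ 0.7464

0.7464


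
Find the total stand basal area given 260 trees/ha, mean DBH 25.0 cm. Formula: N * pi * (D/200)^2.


(D/200)^2 = (25.0/200)^2 = 0.125^2 = 0.015625
Individual BA = 3.141593 * 0.015625 = 0.0490874 m^2
Stand BA = 260 * 0.0490874 = 12.7627 ≈ 12.76 m^2/ha

12.76 m^2/ha


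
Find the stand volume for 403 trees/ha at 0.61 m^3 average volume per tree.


V_stand = 403 * 0.61 = 245.83 ≈ 245.8 m^3/ha

245.8 m^3/ha


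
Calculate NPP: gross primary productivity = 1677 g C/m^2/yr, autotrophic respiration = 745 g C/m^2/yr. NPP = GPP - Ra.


NPP = GPP - Ra = 1677 - 745 = 932 g C/m^2/yr

932 g C/m^2/yr


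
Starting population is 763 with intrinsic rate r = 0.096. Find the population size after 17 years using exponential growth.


r*t = 0.096 * 17 = 1.632
exp(1.632) = 5.11409
N = 763 * 5.11409 = 3902.05 ≈ 3902

3902


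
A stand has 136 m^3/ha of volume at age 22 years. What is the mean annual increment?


MAI = 136 / 22 = 6.1818 ≈ 6.18 m^3/ha/yr

6.18 m^3/ha/yr


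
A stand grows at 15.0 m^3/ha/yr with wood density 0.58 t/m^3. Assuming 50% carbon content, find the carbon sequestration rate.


C = 15.0 * 0.58 * 0.5 = 4.35 t C/ha/yr

4.35 t C/ha/yr


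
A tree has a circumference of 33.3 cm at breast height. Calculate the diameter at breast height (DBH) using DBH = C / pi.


DBH = C / pi = 33.3 / 3.141593 = 10.5997 ≈ 10.60 cm

10.60 cm


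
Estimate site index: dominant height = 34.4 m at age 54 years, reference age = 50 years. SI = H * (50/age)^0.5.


50/54 = 0.925926
(0.925926)^0.5 = 0.962250
SI = 34.4 * 0.962250 = 33.1014 ≈ 33.1 m

33.1 m


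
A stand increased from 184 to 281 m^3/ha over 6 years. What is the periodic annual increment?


PAI = (V2 - V1) / period = (281 - 184) / 6 = 97 / 6 = 16.1667 ≈ 16.17 m^3/ha/yr

16.17 m^3/ha/yr


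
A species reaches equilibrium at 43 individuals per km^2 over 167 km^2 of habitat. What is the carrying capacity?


K = 43 * 167 = 7181 individuals

7181 individuals


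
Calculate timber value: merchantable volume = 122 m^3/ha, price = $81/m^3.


Value = 122 * 81 = $9882/ha

$9882/ha


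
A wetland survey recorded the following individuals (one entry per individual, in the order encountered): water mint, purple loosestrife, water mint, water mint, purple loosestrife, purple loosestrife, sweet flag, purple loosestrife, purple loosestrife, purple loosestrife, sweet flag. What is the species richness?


Total individuals logged = 11
Distinct species (count of individuals): water mint (3), purple loosestrife (6), sweet flag (2)
Species richness = number of distinct species = 3

3


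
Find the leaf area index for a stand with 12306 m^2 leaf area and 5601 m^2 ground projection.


LAI = 12306 / 5601 = 2.1971 ≈ 2.20

2.20


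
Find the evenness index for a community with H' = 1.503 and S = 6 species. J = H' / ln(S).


ln(6) = 1.79176
J = H' / ln(S) = 1.503 / 1.79176 = 0.838840 ≈ 0.8388

0.8388


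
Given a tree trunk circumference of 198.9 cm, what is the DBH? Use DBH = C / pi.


DBH = C / pi = 198.9 / 3.141593 = 63.3118 ≈ 63.31 cm

63.31 cm


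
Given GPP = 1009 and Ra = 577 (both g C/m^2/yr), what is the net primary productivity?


NPP = GPP - Ra = 1009 - 577 = 432 g C/m^2/yr

432 g C/m^2/yr


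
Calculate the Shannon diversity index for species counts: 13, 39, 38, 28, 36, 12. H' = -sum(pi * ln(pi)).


Total N = 13 + 39 + 38 + 28 + 36 + 12 = 166
Per-species terms:
  p = 13/166 = 0.078313; ln(p) = -2.547042; p*ln(p) = 0.078313 * (-2.547042) = -0.199467
  p = 39/166 = 0.234940; ln(p) = -1.448425; p*ln(p) = 0.234940 * (-1.448425) = -0.340293
  p = 38/166 = 0.228916; ln(p) = -1.474400; p*ln(p) = 0.228916 * (-1.474400) = -0.337514
  p = 28/166 = 0.168675; ln(p) = -1.779781; p*ln(p) = 0.168675 * (-1.779781) = -0.300205
  p = 36/166 = 0.216867; ln(p) = -1.528471; p*ln(p) = 0.216867 * (-1.528471) = -0.331475
  p = 12/166 = 0.072289; ln(p) = -2.627083; p*ln(p) = 0.072289 * (-2.627083) = -0.189909
sum(p*ln(p)) = (-0.199467) + (-0.340293) + (-0.337514) + (-0.300205) + (-0.331475) + (-0.189909) = -1.698863
H' = -(-1.698863) = 1.698863 ≈ 1.6989

1.6989


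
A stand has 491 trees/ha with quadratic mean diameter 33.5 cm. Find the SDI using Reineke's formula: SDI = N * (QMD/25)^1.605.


QMD/25 = 33.5/25 = 1.34
(1.34)^1.605 = exp(1.605 * ln(1.34)) = exp(1.605 * 0.292670) = exp(0.469735) = 1.59957
SDI = 491 * 1.59957 = 785.389 ≈ 785

785


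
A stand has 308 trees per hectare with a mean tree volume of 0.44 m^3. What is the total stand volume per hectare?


V_stand = 308 * 0.44 = 135.52 ≈ 135.5 m^3/ha

135.5 m^3/ha


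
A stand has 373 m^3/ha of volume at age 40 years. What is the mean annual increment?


MAI = 373 / 40 = 9.3250 ≈ 9.33 m^3/ha/yr

9.33 m^3/ha/yr


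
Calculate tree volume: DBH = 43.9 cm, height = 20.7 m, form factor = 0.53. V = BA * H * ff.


(D/200)^2 = (43.9/200)^2 = 0.2195^2 = 0.04818025
BA = 3.141593 * 0.04818025 = 0.151363 m^2
V = 0.151363 * 20.7 * 0.53 = 1.66060 ≈ 1.661 m^3

1.661 m^3


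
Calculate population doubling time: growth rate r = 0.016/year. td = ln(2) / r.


td = ln(2) / 0.016 = 0.693147 / 0.016 = 43.3217 ≈ 43.3 years

43.3 years


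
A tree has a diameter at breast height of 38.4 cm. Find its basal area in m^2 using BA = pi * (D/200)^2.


D/200 = 38.4/200 = 0.192 m
(D/200)^2 = 0.192^2 = 0.036864
BA = 3.141593 * 0.036864 = 0.115812 ≈ 0.1158 m^2

0.1158 m^2


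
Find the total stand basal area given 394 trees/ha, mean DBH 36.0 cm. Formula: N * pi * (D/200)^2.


(D/200)^2 = (36.0/200)^2 = 0.18^2 = 0.0324
Individual BA = 3.141593 * 0.0324 = 0.101788 m^2
Stand BA = 394 * 0.101788 = 40.1045 ≈ 40.10 m^2/ha

40.10 m^2/ha


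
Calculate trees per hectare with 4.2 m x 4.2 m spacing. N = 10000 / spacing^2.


N = 10000 / 4.2^2 = 10000 / 17.64 = 566.893 ≈ 567 trees/ha

567 trees/ha


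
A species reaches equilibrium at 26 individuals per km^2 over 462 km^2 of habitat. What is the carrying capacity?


K = 26 * 462 = 12012 individuals

12012 individuals


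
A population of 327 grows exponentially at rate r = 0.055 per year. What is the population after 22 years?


r*t = 0.055 * 22 = 1.21
exp(1.21) = 3.35348
N = 327 * 3.35348 = 1096.59 ≈ 1097

1097


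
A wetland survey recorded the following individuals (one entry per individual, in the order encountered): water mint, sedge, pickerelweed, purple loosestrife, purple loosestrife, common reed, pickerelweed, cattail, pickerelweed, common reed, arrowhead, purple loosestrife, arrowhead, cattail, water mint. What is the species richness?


Total individuals logged = 15
Distinct species (count of individuals): water mint (2), sedge (1), pickerelweed (3), purple loosestrife (3), common reed (2), cattail (2), arrowhead (2)
Species richness = number of distinct species = 7

7


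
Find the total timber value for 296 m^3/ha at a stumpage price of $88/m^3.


Value = 296 * 88 = $26048/ha

$26048/ha


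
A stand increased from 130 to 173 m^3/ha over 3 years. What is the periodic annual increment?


PAI = (V2 - V1) / period = (173 - 130) / 3 = 43 / 3 = 14.3333 ≈ 14.33 m^3/ha/yr

14.33 m^3/ha/yr


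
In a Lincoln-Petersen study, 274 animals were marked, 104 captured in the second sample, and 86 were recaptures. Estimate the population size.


N = M * C / R = 274 * 104 / 86 = 28496 / 86 = 331.35 ≈ 331

331 individuals


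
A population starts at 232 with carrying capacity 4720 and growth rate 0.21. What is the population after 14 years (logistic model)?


(K - N0)/N0 = (4720 - 232)/232 = 4488/232 = 19.3448
r*t = 0.21 * 14 = 2.94; exp(-2.94) = 0.0528657
19.3448 * 0.0528657 = 1.02268
1 + 1.02268 = 2.02268
N = 4720 / 2.02268 = 2333.54 ≈ 2334

2334


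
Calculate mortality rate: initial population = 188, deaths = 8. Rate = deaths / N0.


Mortality rate = 8 / 188 = 0.042553 ≈ 0.0426

0.0426


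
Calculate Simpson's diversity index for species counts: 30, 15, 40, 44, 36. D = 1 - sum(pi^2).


Total N = 30 + 15 + 40 + 44 + 36 = 165
Per-species terms:
  p = 30/165 = 0.181818; p^2 = 0.181818^2 = 0.033058
  p = 15/165 = 0.090909; p^2 = 0.090909^2 = 0.008264
  p = 40/165 = 0.242424; p^2 = 0.242424^2 = 0.058769
  p = 44/165 = 0.266667; p^2 = 0.266667^2 = 0.071111
  p = 36/165 = 0.218182; p^2 = 0.218182^2 = 0.047603
sum(p^2) = 0.033058 + 0.008264 + 0.058769 + 0.071111 + 0.047603 = 0.218805
D = 1 - 0.218805 = 0.781195 ≈ 0.7812

0.7812


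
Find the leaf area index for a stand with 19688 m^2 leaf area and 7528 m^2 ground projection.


LAI = 19688 / 7528 = 2.6153 ≈ 2.62

2.62


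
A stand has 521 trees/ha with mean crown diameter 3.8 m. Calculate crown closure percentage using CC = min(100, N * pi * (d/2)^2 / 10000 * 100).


(d/2)^2 = (3.8/2)^2 = 1.9^2 = 3.61
Crown area = 3.141593 * 3.61 = 11.3412 m^2
N * area / 10000 * 100 = 521 * 11.3412 / 10000 * 100 = 59.0877
CC = min(100, 59.0877) = 59.0877 ≈ 59.1%

59.1%


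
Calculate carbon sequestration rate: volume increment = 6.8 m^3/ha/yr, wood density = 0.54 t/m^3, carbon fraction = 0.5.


C = 6.8 * 0.54 * 0.5 = 1.836 ≈ 1.84 t C/ha/yr

1.84 t C/ha/yr


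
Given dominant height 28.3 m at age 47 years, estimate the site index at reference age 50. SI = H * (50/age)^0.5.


50/47 = 1.06383
(1.06383)^0.5 = 1.03142
SI = 28.3 * 1.03142 = 29.1892 ≈ 29.2 m

29.2 m


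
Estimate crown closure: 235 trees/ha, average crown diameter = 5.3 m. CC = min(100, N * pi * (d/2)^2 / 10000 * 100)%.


(d/2)^2 = (5.3/2)^2 = 2.65^2 = 7.0225
Crown area = 3.141593 * 7.0225 = 22.0618 m^2
N * area / 10000 * 100 = 235 * 22.0618 / 10000 * 100 = 51.8452
CC = min(100, 51.8452) = 51.8452 ≈ 51.8%

51.8%


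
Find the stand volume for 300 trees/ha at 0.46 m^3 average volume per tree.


V_stand = 300 * 0.46 = 138.0 m^3/ha

138.0 m^3/ha


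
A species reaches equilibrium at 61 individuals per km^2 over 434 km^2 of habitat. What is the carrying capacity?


K = 61 * 434 = 26474 individuals

26474 individuals


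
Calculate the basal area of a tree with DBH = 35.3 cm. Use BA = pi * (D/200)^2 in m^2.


D/200 = 35.3/200 = 0.1765 m
(D/200)^2 = 0.1765^2 = 0.03115225
BA = 3.141593 * 0.03115225 = 0.0978677 ≈ 0.0979 m^2

0.0979 m^2


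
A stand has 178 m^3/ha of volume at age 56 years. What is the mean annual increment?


MAI = 178 / 56 = 3.1786 ≈ 3.18 m^3/ha/yr

3.18 m^3/ha/yr


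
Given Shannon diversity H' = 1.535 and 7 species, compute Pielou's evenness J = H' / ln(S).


ln(7) = 1.94591
J = H' / ln(S) = 1.535 / 1.94591 = 0.788834 ≈ 0.7888

0.7888


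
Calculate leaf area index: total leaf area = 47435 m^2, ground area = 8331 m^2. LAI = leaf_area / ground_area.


LAI = 47435 / 8331 = 5.6938 ≈ 5.69

5.69


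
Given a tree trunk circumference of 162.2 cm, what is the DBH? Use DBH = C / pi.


DBH = C / pi = 162.2 / 3.141593 = 51.6299 ≈ 51.63 cm

51.63 cm


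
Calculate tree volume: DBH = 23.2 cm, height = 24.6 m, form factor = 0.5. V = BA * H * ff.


(D/200)^2 = (23.2/200)^2 = 0.116^2 = 0.013456
BA = 3.141593 * 0.013456 = 0.0422733 m^2
V = 0.0422733 * 24.6 * 0.5 = 0.519962 ≈ 0.520 m^3

0.520 m^3


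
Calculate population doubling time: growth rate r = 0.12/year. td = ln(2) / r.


td = ln(2) / 0.12 = 0.693147 / 0.12 = 5.77623 ≈ 5.8 years

5.8 years


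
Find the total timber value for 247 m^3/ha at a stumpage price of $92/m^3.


Value = 247 * 92 = $22724/ha

$22724/ha


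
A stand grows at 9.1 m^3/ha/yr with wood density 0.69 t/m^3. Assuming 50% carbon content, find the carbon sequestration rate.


C = 9.1 * 0.69 * 0.5 = 3.1395 ≈ 3.14 t C/ha/yr

3.14 t C/ha/yr


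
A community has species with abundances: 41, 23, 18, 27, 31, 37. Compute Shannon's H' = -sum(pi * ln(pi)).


Total N = 41 + 23 + 18 + 27 + 31 + 37 = 177
Per-species terms:
  p = 41/177 = 0.231638; ln(p) = -1.462579; p*ln(p) = 0.231638 * (-1.462579) = -0.338789
  p = 23/177 = 0.129944; ln(p) = -2.040652; p*ln(p) = 0.129944 * (-2.040652) = -0.265170
  p = 18/177 = 0.101695; ln(p) = -2.285777; p*ln(p) = 0.101695 * (-2.285777) = -0.232452
  p = 27/177 = 0.152542; ln(p) = -1.880315; p*ln(p) = 0.152542 * (-1.880315) = -0.286827
  p = 31/177 = 0.175141; ln(p) = -1.742164; p*ln(p) = 0.175141 * (-1.742164) = -0.305124
  p = 37/177 = 0.209040; ln(p) = -1.565230; p*ln(p) = 0.209040 * (-1.565230) = -0.327196
sum(p*ln(p)) = (-0.338789) + (-0.265170) + (-0.232452) + (-0.286827) + (-0.305124) + (-0.327196) = -1.755558
H' = -(-1.755558) = 1.755558 ≈ 1.7556

1.7556


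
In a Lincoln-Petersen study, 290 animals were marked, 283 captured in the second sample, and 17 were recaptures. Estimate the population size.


N = M * C / R = 290 * 283 / 17 = 82070 / 17 = 4827.65 ≈ 4828

4828 individuals


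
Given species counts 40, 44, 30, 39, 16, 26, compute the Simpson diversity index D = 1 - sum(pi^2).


Total N = 40 + 44 + 30 + 39 + 16 + 26 = 195
Per-species terms:
  p = 40/195 = 0.205128; p^2 = 0.205128^2 = 0.042077
  p = 44/195 = 0.225641; p^2 = 0.225641^2 = 0.050914
  p = 30/195 = 0.153846; p^2 = 0.153846^2 = 0.023669
  p = 39/195 = 0.200000; p^2 = 0.200000^2 = 0.040000
  p = 16/195 = 0.082051; p^2 = 0.082051^2 = 0.006732
  p = 26/195 = 0.133333; p^2 = 0.133333^2 = 0.017778
sum(p^2) = 0.042077 + 0.050914 + 0.023669 + 0.040000 + 0.006732 + 0.017778 = 0.181170
D = 1 - 0.181170 = 0.818830 ≈ 0.8188

0.8188


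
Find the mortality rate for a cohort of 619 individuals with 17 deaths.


Mortality rate = 17 / 619 = 0.027464 ≈ 0.0275

0.0275


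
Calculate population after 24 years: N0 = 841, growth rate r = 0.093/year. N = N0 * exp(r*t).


r*t = 0.093 * 24 = 2.232
exp(2.232) = 9.31848
N = 841 * 9.31848 = 7836.84 ≈ 7837

7837


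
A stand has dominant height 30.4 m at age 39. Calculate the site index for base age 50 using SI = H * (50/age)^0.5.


50/39 = 1.28205
(1.28205)^0.5 = 1.13228
SI = 30.4 * 1.13228 = 34.4213 ≈ 34.4 m

34.4 m


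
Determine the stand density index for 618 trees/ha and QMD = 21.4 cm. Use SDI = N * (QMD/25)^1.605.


QMD/25 = 21.4/25 = 0.856
(0.856)^1.605 = exp(1.605 * ln(0.856)) = exp(1.605 * (-0.155485)) = exp(-0.249553) = 0.779149
SDI = 618 * 0.779149 = 481.514 ≈ 482

482


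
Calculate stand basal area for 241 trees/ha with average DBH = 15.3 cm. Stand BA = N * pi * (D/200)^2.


(D/200)^2 = (15.3/200)^2 = 0.0765^2 = 0.00585225
Individual BA = 3.141593 * 0.00585225 = 0.0183854 m^2
Stand BA = 241 * 0.0183854 = 4.43088 ≈ 4.43 m^2/ha

4.43 m^2/ha


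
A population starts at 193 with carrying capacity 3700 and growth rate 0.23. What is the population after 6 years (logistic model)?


(K - N0)/N0 = (3700 - 193)/193 = 3507/193 = 18.1710
r*t = 0.23 * 6 = 1.38; exp(-1.38) = 0.251579
18.1710 * 0.251579 = 4.57144
1 + 4.57144 = 5.57144
N = 3700 / 5.57144 = 664.101 ≈ 664

664


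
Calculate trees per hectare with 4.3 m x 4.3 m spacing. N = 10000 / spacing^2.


N = 10000 / 4.3^2 = 10000 / 18.49 = 540.833 ≈ 541 trees/ha

541 trees/ha


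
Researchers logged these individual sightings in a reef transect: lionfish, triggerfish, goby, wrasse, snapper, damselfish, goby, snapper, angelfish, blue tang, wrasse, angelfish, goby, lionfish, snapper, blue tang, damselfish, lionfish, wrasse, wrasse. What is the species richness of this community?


Total individuals logged = 20
Distinct species (count of individuals): lionfish (3), triggerfish (1), goby (3), wrasse (4), snapper (3), damselfish (2), angelfish (2), blue tang (2)
Species richness = number of distinct species = 8

8


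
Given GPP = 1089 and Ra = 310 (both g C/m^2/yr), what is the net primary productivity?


NPP = GPP - Ra = 1089 - 310 = 779 g C/m^2/yr

779 g C/m^2/yr


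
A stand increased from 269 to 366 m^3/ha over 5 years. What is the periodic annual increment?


PAI = (V2 - V1) / period = (366 - 269) / 5 = 97 / 5 = 19.40 m^3/ha/yr

19.40 m^3/ha/yr


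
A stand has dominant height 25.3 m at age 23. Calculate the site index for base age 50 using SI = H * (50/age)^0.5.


50/23 = 2.17391
(2.17391)^0.5 = 1.47442
SI = 25.3 * 1.47442 = 37.3028 ≈ 37.3 m

37.3 m


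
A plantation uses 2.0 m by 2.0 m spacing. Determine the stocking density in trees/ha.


N = 10000 / 2.0^2 = 10000 / 4 = 2500.00 ≈ 2500 trees/ha

2500 trees/ha


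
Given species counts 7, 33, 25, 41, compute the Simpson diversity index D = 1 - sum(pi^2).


Total N = 7 + 33 + 25 + 41 = 106
Per-species terms:
  p = 7/106 = 0.066038; p^2 = 0.066038^2 = 0.004361
  p = 33/106 = 0.311321; p^2 = 0.311321^2 = 0.096921
  p = 25/106 = 0.235849; p^2 = 0.235849^2 = 0.055625
  p = 41/106 = 0.386792; p^2 = 0.386792^2 = 0.149608
sum(p^2) = 0.004361 + 0.096921 + 0.055625 + 0.149608 = 0.306515
D = 1 - 0.306515 = 0.693485 ≈ 0.6935

0.6935


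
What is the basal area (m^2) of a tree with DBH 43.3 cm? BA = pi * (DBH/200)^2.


D/200 = 43.3/200 = 0.2165 m
(D/200)^2 = 0.2165^2 = 0.04687225
BA = 3.141593 * 0.04687225 = 0.147254 ≈ 0.1473 m^2

0.1473 m^2


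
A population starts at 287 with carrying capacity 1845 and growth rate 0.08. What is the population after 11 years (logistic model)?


(K - N0)/N0 = (1845 - 287)/287 = 1558/287 = 5.42857
r*t = 0.08 * 11 = 0.88; exp(-0.88) = 0.414783
5.42857 * 0.414783 = 2.25168
1 + 2.25168 = 3.25168
N = 1845 / 3.25168 = 567.399 ≈ 567

567


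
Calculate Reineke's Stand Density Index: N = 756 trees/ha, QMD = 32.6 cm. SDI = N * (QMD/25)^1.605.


QMD/25 = 32.6/25 = 1.304
(1.304)^1.605 = exp(1.605 * ln(1.304)) = exp(1.605 * 0.265436) = exp(0.426025) = 1.53116
SDI = 756 * 1.53116 = 1157.56 ≈ 1158

1158


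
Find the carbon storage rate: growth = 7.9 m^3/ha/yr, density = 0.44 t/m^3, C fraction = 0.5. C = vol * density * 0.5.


C = 7.9 * 0.44 * 0.5 = 1.738 ≈ 1.74 t C/ha/yr

1.74 t C/ha/yr


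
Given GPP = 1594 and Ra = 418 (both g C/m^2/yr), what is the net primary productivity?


NPP = GPP - Ra = 1594 - 418 = 1176 g C/m^2/yr

1176 g C/m^2/yr


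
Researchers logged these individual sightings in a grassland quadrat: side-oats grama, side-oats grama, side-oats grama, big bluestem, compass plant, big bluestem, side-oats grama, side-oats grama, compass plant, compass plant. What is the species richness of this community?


Total individuals logged = 10
Distinct species (count of individuals): side-oats grama (5), big bluestem (2), compass plant (3)
Species richness = number of distinct species = 3

3


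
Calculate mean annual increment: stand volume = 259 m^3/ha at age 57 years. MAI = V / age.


MAI = 259 / 57 = 4.5439 ≈ 4.54 m^3/ha/yr

4.54 m^3/ha/yr


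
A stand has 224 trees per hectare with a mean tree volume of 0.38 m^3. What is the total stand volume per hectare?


V_stand = 224 * 0.38 = 85.12 ≈ 85.1 m^3/ha

85.1 m^3/ha


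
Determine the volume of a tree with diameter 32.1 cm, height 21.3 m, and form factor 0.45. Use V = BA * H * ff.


(D/200)^2 = (32.1/200)^2 = 0.1605^2 = 0.02576025
BA = 3.141593 * 0.02576025 = 0.0809282 m^2
V = 0.0809282 * 21.3 * 0.45 = 0.775697 ≈ 0.776 m^3

0.776 m^3


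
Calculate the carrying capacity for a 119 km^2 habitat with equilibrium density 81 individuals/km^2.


K = 81 * 119 = 9639 individuals

9639 individuals


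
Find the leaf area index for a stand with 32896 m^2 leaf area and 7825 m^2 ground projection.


LAI = 32896 / 7825 = 4.2040 ≈ 4.20

4.20


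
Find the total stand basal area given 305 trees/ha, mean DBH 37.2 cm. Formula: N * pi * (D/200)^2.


(D/200)^2 = (37.2/200)^2 = 0.186^2 = 0.034596
Individual BA = 3.141593 * 0.034596 = 0.108687 m^2
Stand BA = 305 * 0.108687 = 33.1495 ≈ 33.15 m^2/ha

33.15 m^2/ha


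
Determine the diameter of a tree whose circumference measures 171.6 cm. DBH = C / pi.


DBH = C / pi = 171.6 / 3.141593 = 54.6220 ≈ 54.62 cm

54.62 cm


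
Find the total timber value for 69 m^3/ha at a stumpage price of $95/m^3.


Value = 69 * 95 = $6555/ha

$6555/ha


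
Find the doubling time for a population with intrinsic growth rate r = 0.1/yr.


td = ln(2) / 0.1 = 0.693147 / 0.1 = 6.93147 ≈ 6.9 years

6.9 years


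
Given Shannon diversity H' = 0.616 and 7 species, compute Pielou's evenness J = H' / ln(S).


ln(7) = 1.94591
J = H' / ln(S) = 0.616 / 1.94591 = 0.316561 ≈ 0.3166

0.3166


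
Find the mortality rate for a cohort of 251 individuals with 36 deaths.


Mortality rate = 36 / 251 = 0.143426 ≈ 0.1434

0.1434


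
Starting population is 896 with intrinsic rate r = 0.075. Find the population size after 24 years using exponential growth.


r*t = 0.075 * 24 = 1.8
exp(1.8) = 6.04965
N = 896 * 6.04965 = 5420.49 ≈ 5420

5420


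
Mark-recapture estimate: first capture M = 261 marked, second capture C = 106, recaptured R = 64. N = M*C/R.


N = M * C / R = 261 * 106 / 64 = 27666 / 64 = 432.28 ≈ 432

432 individuals


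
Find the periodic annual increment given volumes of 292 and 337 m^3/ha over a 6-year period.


PAI = (V2 - V1) / period = (337 - 292) / 6 = 45 / 6 = 7.50 m^3/ha/yr

7.50 m^3/ha/yr


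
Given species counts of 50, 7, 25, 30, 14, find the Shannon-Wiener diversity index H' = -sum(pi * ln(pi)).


Total N = 50 + 7 + 25 + 30 + 14 = 126
Per-species terms:
  p = 50/126 = 0.396825; ln(p) = -0.924260; p*ln(p) = 0.396825 * (-0.924260) = -0.366769
  p = 7/126 = 0.055556; ln(p) = -2.890364; p*ln(p) = 0.055556 * (-2.890364) = -0.160577
  p = 25/126 = 0.198413; ln(p) = -1.617405; p*ln(p) = 0.198413 * (-1.617405) = -0.320914
  p = 30/126 = 0.238095; ln(p) = -1.435086; p*ln(p) = 0.238095 * (-1.435086) = -0.341687
  p = 14/126 = 0.111111; ln(p) = -2.197226; p*ln(p) = 0.111111 * (-2.197226) = -0.244136
sum(p*ln(p)) = (-0.366769) + (-0.160577) + (-0.320914) + (-0.341687) + (-0.244136) = -1.434083
H' = -(-1.434083) = 1.434083 ≈ 1.4341

1.4341


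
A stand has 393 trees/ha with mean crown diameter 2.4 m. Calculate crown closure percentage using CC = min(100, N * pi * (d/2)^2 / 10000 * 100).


(d/2)^2 = (2.4/2)^2 = 1.2^2 = 1.44
Crown area = 3.141593 * 1.44 = 4.52389 m^2
N * area / 10000 * 100 = 393 * 4.52389 / 10000 * 100 = 17.7789
CC = min(100, 17.7789) = 17.7789 ≈ 17.8%

17.8%


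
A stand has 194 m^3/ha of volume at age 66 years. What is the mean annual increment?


MAI = 194 / 66 = 2.9394 ≈ 2.94 m^3/ha/yr

2.94 m^3/ha/yr


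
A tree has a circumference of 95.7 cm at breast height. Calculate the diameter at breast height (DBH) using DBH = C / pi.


DBH = C / pi = 95.7 / 3.141593 = 30.4623 ≈ 30.46 cm

30.46 cm


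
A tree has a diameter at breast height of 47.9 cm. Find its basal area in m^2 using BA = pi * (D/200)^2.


D/200 = 47.9/200 = 0.2395 m
(D/200)^2 = 0.2395^2 = 0.05736025
BA = 3.141593 * 0.05736025 = 0.180203 ≈ 0.1802 m^2

0.1802 m^2


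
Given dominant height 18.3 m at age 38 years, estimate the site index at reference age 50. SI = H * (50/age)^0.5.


50/38 = 1.31579
(1.31579)^0.5 = 1.14708
SI = 18.3 * 1.14708 = 20.9916 ≈ 21.0 m

21.0 m


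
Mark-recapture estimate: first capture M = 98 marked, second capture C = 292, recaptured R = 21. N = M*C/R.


N = M * C / R = 98 * 292 / 21 = 28616 / 21 = 1362.67 ≈ 1363

1363 individuals


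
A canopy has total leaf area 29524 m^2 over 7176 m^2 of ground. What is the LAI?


LAI = 29524 / 7176 = 4.1143 ≈ 4.11

4.11


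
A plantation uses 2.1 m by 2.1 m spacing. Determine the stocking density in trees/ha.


N = 10000 / 2.1^2 = 10000 / 4.41 = 2267.57 ≈ 2268 trees/ha

2268 trees/ha


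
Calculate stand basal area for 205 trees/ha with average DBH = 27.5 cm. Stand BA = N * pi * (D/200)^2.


(D/200)^2 = (27.5/200)^2 = 0.1375^2 = 0.01890625
Individual BA = 3.141593 * 0.01890625 = 0.0593957 m^2
Stand BA = 205 * 0.0593957 = 12.1761 ≈ 12.18 m^2/ha

12.18 m^2/ha


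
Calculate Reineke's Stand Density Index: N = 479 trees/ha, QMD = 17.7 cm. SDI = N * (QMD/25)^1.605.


QMD/25 = 17.7/25 = 0.708
(0.708)^1.605 = exp(1.605 * ln(0.708)) = exp(1.605 * (-0.345311)) = exp(-0.554224) = 0.574518
SDI = 479 * 0.574518 = 275.194 ≈ 275

275


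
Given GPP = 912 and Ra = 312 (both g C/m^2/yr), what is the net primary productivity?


NPP = GPP - Ra = 912 - 312 = 600 g C/m^2/yr

600 g C/m^2/yr


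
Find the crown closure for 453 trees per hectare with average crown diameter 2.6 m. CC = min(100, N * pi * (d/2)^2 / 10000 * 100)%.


(d/2)^2 = (2.6/2)^2 = 1.3^2 = 1.69
Crown area = 3.141593 * 1.69 = 5.30929 m^2
N * area / 10000 * 100 = 453 * 5.30929 / 10000 * 100 = 24.0511
CC = min(100, 24.0511) = 24.0511 ≈ 24.1%

24.1%


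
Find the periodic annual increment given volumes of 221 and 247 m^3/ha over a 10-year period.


PAI = (V2 - V1) / period = (247 - 221) / 10 = 26 / 10 = 2.60 m^3/ha/yr

2.60 m^3/ha/yr


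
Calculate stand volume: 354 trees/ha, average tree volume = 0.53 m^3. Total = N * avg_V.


V_stand = 354 * 0.53 = 187.62 ≈ 187.6 m^3/ha

187.6 m^3/ha


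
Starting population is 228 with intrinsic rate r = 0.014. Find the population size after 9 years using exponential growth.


r*t = 0.014 * 9 = 0.126
exp(0.126) = 1.13428
N = 228 * 1.13428 = 258.616 ≈ 259

259


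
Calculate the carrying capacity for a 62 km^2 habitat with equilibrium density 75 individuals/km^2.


K = 75 * 62 = 4650 individuals

4650 individuals


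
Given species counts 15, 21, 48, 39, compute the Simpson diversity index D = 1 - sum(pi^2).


Total N = 15 + 21 + 48 + 39 = 123
Per-species terms:
  p = 15/123 = 0.121951; p^2 = 0.121951^2 = 0.014872
  p = 21/123 = 0.170732; p^2 = 0.170732^2 = 0.029149
  p = 48/123 = 0.390244; p^2 = 0.390244^2 = 0.152290
  p = 39/123 = 0.317073; p^2 = 0.317073^2 = 0.100535
sum(p^2) = 0.014872 + 0.029149 + 0.152290 + 0.100535 = 0.296846
D = 1 - 0.296846 = 0.703154 ≈ 0.7032

0.7032


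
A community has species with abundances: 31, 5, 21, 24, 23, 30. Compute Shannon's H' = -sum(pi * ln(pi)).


Total N = 31 + 5 + 21 + 24 + 23 + 30 = 134
Per-species terms:
  p = 31/134 = 0.231343; ln(p) = -1.463854; p*ln(p) = 0.231343 * (-1.463854) = -0.338652
  p = 5/134 = 0.037313; ln(p) = -3.288413; p*ln(p) = 0.037313 * (-3.288413) = -0.122701
  p = 21/134 = 0.156716; ln(p) = -1.853320; p*ln(p) = 0.156716 * (-1.853320) = -0.290445
  p = 24/134 = 0.179104; ln(p) = -1.719789; p*ln(p) = 0.179104 * (-1.719789) = -0.308021
  p = 23/134 = 0.171642; ln(p) = -1.762344; p*ln(p) = 0.171642 * (-1.762344) = -0.302492
  p = 30/134 = 0.223881; ln(p) = -1.496641; p*ln(p) = 0.223881 * (-1.496641) = -0.335069
sum(p*ln(p)) = (-0.338652) + (-0.122701) + (-0.290445) + (-0.308021) + (-0.302492) + (-0.335069) = -1.697380
H' = -(-1.697380) = 1.697380 ≈ 1.6974

1.6974


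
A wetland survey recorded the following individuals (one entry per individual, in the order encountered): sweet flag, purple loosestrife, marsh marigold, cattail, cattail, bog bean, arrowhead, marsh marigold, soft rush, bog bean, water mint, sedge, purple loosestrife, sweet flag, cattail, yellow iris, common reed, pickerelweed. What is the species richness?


Total individuals logged = 18
Distinct species (count of individuals): sweet flag (2), purple loosestrife (2), marsh marigold (2), cattail (3), bog bean (2), arrowhead (1), soft rush (1), water mint (1), sedge (1), yellow iris (1), common reed (1), pickerelweed (1)
Species richness = number of distinct species = 12

12


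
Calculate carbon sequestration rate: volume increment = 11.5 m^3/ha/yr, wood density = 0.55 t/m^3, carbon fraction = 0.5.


C = 11.5 * 0.55 * 0.5 = 3.1625 ≈ 3.16 t C/ha/yr

3.16 t C/ha/yr


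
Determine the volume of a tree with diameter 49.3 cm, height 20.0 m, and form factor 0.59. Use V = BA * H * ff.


(D/200)^2 = (49.3/200)^2 = 0.2465^2 = 0.06076225
BA = 3.141593 * 0.06076225 = 0.190890 m^2
V = 0.190890 * 20.0 * 0.59 = 2.25250 ≈ 2.253 m^3

2.253 m^3


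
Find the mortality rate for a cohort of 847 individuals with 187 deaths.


Mortality rate = 187 / 847 = 0.220779 ≈ 0.2208

0.2208


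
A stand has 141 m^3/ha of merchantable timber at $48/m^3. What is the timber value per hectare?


Value = 141 * 48 = $6768/ha

$6768/ha


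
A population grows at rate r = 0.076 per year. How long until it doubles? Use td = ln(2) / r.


td = ln(2) / 0.076 = 0.693147 / 0.076 = 9.12036 ≈ 9.1 years

9.1 years


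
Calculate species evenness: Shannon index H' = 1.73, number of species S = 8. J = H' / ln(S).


ln(8) = 2.07944
J = H' / ln(S) = 1.73 / 2.07944 = 0.831955 ≈ 0.8320

0.8320


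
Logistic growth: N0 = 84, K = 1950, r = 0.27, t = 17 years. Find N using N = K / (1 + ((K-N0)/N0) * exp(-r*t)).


(K - N0)/N0 = (1950 - 84)/84 = 1866/84 = 22.2143
r*t = 0.27 * 17 = 4.59; exp(-4.59) = 0.0101529
22.2143 * 0.0101529 = 0.225540
1 + 0.225540 = 1.22554
N = 1950 / 1.22554 = 1591.14 ≈ 1591

1591


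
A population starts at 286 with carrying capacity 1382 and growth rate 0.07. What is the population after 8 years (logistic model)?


(K - N0)/N0 = (1382 - 286)/286 = 1096/286 = 3.83217
r*t = 0.07 * 8 = 0.56; exp(-0.56) = 0.571209
3.83217 * 0.571209 = 2.18897
1 + 2.18897 = 3.18897
N = 1382 / 3.18897 = 433.369 ≈ 433

433


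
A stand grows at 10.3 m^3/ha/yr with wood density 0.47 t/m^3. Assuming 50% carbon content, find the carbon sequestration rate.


C = 10.3 * 0.47 * 0.5 = 2.4205 ≈ 2.42 t C/ha/yr

2.42 t C/ha/yr


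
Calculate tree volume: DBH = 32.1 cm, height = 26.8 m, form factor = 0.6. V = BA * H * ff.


(D/200)^2 = (32.1/200)^2 = 0.1605^2 = 0.02576025
BA = 3.141593 * 0.02576025 = 0.0809282 m^2
V = 0.0809282 * 26.8 * 0.6 = 1.30133 ≈ 1.301 m^3

1.301 m^3


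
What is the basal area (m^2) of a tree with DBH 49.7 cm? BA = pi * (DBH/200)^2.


D/200 = 49.7/200 = 0.2485 m
(D/200)^2 = 0.2485^2 = 0.06175225
BA = 3.141593 * 0.06175225 = 0.194000 ≈ 0.1940 m^2

0.1940 m^2


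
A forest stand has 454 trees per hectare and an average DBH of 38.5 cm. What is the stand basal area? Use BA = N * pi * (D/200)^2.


(D/200)^2 = (38.5/200)^2 = 0.1925^2 = 0.03705625
Individual BA = 3.141593 * 0.03705625 = 0.116416 m^2
Stand BA = 454 * 0.116416 = 52.8529 ≈ 52.85 m^2/ha

52.85 m^2/ha


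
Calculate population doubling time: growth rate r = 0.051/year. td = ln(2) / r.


td = ln(2) / 0.051 = 0.693147 / 0.051 = 13.5911 ≈ 13.6 years

13.6 years


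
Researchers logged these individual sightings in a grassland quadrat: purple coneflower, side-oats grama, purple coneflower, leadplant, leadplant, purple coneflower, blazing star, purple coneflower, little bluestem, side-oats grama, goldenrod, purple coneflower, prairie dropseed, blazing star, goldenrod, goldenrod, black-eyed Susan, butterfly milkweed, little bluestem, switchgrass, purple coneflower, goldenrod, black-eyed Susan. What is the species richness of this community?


Total individuals logged = 23
Distinct species (count of individuals): purple coneflower (6), side-oats grama (2), leadplant (2), blazing star (2), little bluestem (2), goldenrod (4), prairie dropseed (1), black-eyed Susan (2), butterfly milkweed (1), switchgrass (1)
Species richness = number of distinct species = 10

10


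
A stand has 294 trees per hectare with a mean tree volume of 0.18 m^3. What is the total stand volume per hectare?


V_stand = 294 * 0.18 = 52.92 ≈ 52.9 m^3/ha

52.9 m^3/ha


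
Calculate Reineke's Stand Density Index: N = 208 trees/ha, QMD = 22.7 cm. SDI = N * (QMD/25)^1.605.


QMD/25 = 22.7/25 = 0.908
(0.908)^1.605 = exp(1.605 * ln(0.908)) = exp(1.605 * (-0.0965109)) = exp(-0.154900) = 0.856501
SDI = 208 * 0.856501 = 178.152 ≈ 178

178


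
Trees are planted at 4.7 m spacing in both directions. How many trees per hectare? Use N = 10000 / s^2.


N = 10000 / 4.7^2 = 10000 / 22.09 = 452.694 ≈ 453 trees/ha

453 trees/ha


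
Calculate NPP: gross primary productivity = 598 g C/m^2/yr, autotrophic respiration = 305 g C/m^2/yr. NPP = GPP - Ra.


NPP = GPP - Ra = 598 - 305 = 293 g C/m^2/yr

293 g C/m^2/yr


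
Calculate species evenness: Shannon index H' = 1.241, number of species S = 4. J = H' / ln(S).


ln(4) = 1.38629
J = H' / ln(S) = 1.241 / 1.38629 = 0.895195 ≈ 0.8952

0.8952


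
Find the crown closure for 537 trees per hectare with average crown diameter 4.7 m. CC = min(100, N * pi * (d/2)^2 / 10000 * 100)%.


(d/2)^2 = (4.7/2)^2 = 2.35^2 = 5.5225
Crown area = 3.141593 * 5.5225 = 17.3494 m^2
N * area / 10000 * 100 = 537 * 17.3494 / 10000 * 100 = 93.1663
CC = min(100, 93.1663) = 93.1663 ≈ 93.2%

93.2%


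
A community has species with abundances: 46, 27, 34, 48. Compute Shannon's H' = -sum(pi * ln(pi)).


Total N = 46 + 27 + 34 + 48 = 155
Per-species terms:
  p = 46/155 = 0.296774; ln(p) = -1.214784; p*ln(p) = 0.296774 * (-1.214784) = -0.360516
  p = 27/155 = 0.174194; ln(p) = -1.747586; p*ln(p) = 0.174194 * (-1.747586) = -0.304419
  p = 34/155 = 0.219355; ln(p) = -1.517064; p*ln(p) = 0.219355 * (-1.517064) = -0.332776
  p = 48/155 = 0.309677; ln(p) = -1.172225; p*ln(p) = 0.309677 * (-1.172225) = -0.363011
sum(p*ln(p)) = (-0.360516) + (-0.304419) + (-0.332776) + (-0.363011) = -1.360722
H' = -(-1.360722) = 1.360722 ≈ 1.3607

1.3607


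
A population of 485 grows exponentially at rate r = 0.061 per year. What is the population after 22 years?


r*t = 0.061 * 22 = 1.342
exp(1.342) = 3.82669
N = 485 * 3.82669 = 1855.94 ≈ 1856

1856


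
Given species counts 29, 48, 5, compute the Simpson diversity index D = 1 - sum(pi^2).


Total N = 29 + 48 + 5 = 82
Per-species terms:
  p = 29/82 = 0.353659; p^2 = 0.353659^2 = 0.125075
  p = 48/82 = 0.585366; p^2 = 0.585366^2 = 0.342653
  p = 5/82 = 0.060976; p^2 = 0.060976^2 = 0.003718
sum(p^2) = 0.125075 + 0.342653 + 0.003718 = 0.471446
D = 1 - 0.471446 = 0.528554 ≈ 0.5286

0.5286


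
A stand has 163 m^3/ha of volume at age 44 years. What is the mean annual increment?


MAI = 163 / 44 = 3.7045 ≈ 3.70 m^3/ha/yr

3.70 m^3/ha/yr


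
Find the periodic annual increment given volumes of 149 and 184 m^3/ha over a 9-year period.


PAI = (V2 - V1) / period = (184 - 149) / 9 = 35 / 9 = 3.8889 ≈ 3.89 m^3/ha/yr

3.89 m^3/ha/yr


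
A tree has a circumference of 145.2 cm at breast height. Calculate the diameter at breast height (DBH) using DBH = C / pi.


DBH = C / pi = 145.2 / 3.141593 = 46.2186 ≈ 46.22 cm

46.22 cm


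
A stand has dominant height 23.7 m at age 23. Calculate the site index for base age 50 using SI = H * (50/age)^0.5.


50/23 = 2.17391
(2.17391)^0.5 = 1.47442
SI = 23.7 * 1.47442 = 34.9438 ≈ 34.9 m

34.9 m


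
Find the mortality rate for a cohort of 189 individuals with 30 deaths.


Mortality rate = 30 / 189 = 0.158730 ≈ 0.1587

0.1587


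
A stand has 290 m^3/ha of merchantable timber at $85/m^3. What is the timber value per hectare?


Value = 290 * 85 = $24650/ha

$24650/ha


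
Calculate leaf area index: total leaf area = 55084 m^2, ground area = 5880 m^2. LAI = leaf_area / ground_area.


LAI = 55084 / 5880 = 9.3680 ≈ 9.37

9.37


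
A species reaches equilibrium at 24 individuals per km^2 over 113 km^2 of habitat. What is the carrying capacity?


K = 24 * 113 = 2712 individuals

2712 individuals


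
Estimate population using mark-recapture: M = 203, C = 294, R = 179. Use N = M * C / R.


N = M * C / R = 203 * 294 / 179 = 59682 / 179 = 333.42 ≈ 333

333 individuals


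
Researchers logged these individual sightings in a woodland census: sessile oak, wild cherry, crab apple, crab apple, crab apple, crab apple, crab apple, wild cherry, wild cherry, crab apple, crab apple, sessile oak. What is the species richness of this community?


Total individuals logged = 12
Distinct species (count of individuals): sessile oak (2), wild cherry (3), crab apple (7)
Species richness = number of distinct species = 3

3


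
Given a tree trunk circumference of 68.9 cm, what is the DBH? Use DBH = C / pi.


DBH = C / pi = 68.9 / 3.141593 = 21.9315 ≈ 21.93 cm

21.93 cm


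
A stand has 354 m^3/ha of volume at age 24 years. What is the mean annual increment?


MAI = 354 / 24 = 14.75 m^3/ha/yr

14.75 m^3/ha/yr


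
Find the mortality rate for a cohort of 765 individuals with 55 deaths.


Mortality rate = 55 / 765 = 0.071895 ≈ 0.0719

0.0719


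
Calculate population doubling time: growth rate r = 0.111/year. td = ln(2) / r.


td = ln(2) / 0.111 = 0.693147 / 0.111 = 6.24457 ≈ 6.2 years

6.2 years


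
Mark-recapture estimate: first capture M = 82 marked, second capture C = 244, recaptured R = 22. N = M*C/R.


N = M * C / R = 82 * 244 / 22 = 20008 / 22 = 909.45 ≈ 909

909 individuals


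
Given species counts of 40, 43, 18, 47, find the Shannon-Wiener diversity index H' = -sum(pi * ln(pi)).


Total N = 40 + 43 + 18 + 47 = 148
Per-species terms:
  p = 40/148 = 0.270270; ln(p) = -1.308334; p*ln(p) = 0.270270 * (-1.308334) = -0.353603
  p = 43/148 = 0.290541; ln(p) = -1.236011; p*ln(p) = 0.290541 * (-1.236011) = -0.359112
  p = 18/148 = 0.121622; ln(p) = -2.106837; p*ln(p) = 0.121622 * (-2.106837) = -0.256238
  p = 47/148 = 0.317568; ln(p) = -1.147063; p*ln(p) = 0.317568 * (-1.147063) = -0.364271
sum(p*ln(p)) = (-0.353603) + (-0.359112) + (-0.256238) + (-0.364271) = -1.333224
H' = -(-1.333224) = 1.333224 ≈ 1.3332

1.3332


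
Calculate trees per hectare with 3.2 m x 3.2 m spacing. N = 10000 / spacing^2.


N = 10000 / 3.2^2 = 10000 / 10.24 = 976.563 ≈ 977 trees/ha

977 trees/ha


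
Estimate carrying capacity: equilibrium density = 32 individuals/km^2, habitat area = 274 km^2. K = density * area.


K = 32 * 274 = 8768 individuals

8768 individuals


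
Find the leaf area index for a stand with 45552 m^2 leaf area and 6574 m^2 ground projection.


LAI = 45552 / 6574 = 6.9291 ≈ 6.93

6.93


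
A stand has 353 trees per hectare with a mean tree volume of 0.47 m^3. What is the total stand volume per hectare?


V_stand = 353 * 0.47 = 165.91 ≈ 165.9 m^3/ha

165.9 m^3/ha


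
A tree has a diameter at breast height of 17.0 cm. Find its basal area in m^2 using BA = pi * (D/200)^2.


D/200 = 17.0/200 = 0.085 m
(D/200)^2 = 0.085^2 = 0.007225
BA = 3.141593 * 0.007225 = 0.0226980 ≈ 0.0227 m^2

0.0227 m^2


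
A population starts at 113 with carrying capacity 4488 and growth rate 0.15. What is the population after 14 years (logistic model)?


(K - N0)/N0 = (4488 - 113)/113 = 4375/113 = 38.7168
r*t = 0.15 * 14 = 2.1; exp(-2.1) = 0.122456
38.7168 * 0.122456 = 4.74110
1 + 4.74110 = 5.74110
N = 4488 / 5.74110 = 781.732 ≈ 782

782


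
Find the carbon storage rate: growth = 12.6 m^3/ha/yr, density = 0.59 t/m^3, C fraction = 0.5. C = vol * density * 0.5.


C = 12.6 * 0.59 * 0.5 = 3.717 ≈ 3.72 t C/ha/yr

3.72 t C/ha/yr


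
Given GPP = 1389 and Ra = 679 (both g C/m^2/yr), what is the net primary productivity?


NPP = GPP - Ra = 1389 - 679 = 710 g C/m^2/yr

710 g C/m^2/yr
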